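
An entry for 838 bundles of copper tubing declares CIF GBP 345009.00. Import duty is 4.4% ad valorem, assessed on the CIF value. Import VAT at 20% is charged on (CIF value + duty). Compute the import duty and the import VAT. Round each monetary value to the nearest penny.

Import duty: GBP 15180.40; import VAT: GBP 72037.88

Import duty = 345009.00 × 4.4% = 15180.40
VAT base = CIF + duty = 345009.00 + 15180.40 = 360189.40
Import VAT = 360189.40 × 20% = 72037.88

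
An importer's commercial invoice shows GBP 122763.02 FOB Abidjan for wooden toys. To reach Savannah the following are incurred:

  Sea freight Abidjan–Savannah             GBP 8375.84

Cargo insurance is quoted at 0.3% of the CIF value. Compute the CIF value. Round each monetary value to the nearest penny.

CIF value: GBP 131533.46

Let C be the CIF value. C = FOB price + freight + 0.3% × C
C − 0.3% × C = 122763.02 + 8375.84
0.997 × C = 131138.86
C = 131138.86 / 0.997 = 131533.46
Insurance premium = 0.3% × 131533.46 = 394.60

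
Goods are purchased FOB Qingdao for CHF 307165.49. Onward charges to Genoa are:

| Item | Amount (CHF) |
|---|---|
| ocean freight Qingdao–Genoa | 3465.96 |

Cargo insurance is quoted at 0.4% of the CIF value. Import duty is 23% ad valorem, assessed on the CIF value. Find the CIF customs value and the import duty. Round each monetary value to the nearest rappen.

Let C be the CIF value. C = FOB price + freight + 0.4% × C
C − 0.4% × C = 307165.49 + 3465.96
0.996 × C = 310631.45
C = 310631.45 / 0.996 = 311878.97
Insurance premium = 0.4% × 311878.97 = 1247.52
Import duty = 311878.97 × 23% = 71732.16

CIF value: CHF 311878.97; import duty: CHF 71732.16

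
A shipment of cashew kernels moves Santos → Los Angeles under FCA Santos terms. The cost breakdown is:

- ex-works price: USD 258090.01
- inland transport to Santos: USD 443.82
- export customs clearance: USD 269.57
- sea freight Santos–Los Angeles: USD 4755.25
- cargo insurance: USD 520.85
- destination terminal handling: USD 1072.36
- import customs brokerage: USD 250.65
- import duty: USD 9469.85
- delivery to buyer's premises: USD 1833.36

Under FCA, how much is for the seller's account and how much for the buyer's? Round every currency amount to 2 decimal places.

Seller: USD 258803.40; buyer: USD 17902.32

FCA: the seller delivers export-cleared goods to the carrier; the buyer bears costs from that point.
Seller's account: goods 258090.01 + inland to port 443.82 + export clearance 269.57 = 258803.40
Buyer's account: freight 4755.25 + insurance 520.85 + destination terminal 1072.36 + brokerage 250.65 + duty 9469.85 + delivery 1833.36 = 17902.32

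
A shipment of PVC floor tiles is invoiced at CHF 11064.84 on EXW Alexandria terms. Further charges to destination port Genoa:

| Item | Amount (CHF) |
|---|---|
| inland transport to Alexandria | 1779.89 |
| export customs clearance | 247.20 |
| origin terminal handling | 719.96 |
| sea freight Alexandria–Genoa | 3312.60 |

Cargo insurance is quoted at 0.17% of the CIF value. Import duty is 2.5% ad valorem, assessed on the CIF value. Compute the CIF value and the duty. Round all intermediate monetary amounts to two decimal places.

Let C be the CIF value. C = EXW price + pre-shipment costs + freight + 0.17% × C
C − 0.17% × C = 11064.84 + 1779.89 + 247.20 + 719.96 + 3312.60
0.9983 × C = 17124.49
C = 17124.49 / 0.9983 = 17153.65
Insurance premium = 0.17% × 17153.65 = 29.16
Import duty = 17153.65 × 2.5% = 428.84

CIF value: CHF 17153.65; import duty: CHF 428.84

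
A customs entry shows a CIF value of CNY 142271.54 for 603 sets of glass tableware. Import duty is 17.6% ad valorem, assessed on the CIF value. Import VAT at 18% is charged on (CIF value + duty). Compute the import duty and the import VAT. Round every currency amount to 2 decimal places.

Import duty: CNY 25039.79; import VAT: CNY 30116.04

Import duty = 142271.54 × 17.6% = 25039.79
VAT base = CIF + duty = 142271.54 + 25039.79 = 167311.33
Import VAT = 167311.33 × 18% = 30116.04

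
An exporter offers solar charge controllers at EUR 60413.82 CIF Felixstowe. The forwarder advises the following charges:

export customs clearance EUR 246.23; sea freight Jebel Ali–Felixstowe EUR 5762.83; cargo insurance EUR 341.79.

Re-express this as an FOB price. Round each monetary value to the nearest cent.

FOB price: EUR 54309.20

Not relevant to the conversion: export clearance — on the seller under both CIF and FOB; already in the CIF price and stays in the FOB price.
From CIF to FOB, the seller no longer bears: freight, insurance.
FOB price = 60413.82 − 5762.83 − 341.79 = 54309.20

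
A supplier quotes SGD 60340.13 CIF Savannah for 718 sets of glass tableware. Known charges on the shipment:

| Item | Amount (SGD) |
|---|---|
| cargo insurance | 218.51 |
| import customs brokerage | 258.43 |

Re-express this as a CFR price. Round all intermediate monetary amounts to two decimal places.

Not relevant to the conversion: brokerage — on the buyer under both terms; not part of either seller's price.
From CIF to CFR, the seller no longer bears: insurance.
CFR price = 60340.13 − 218.51 = 60121.62

CFR price: SGD 60121.62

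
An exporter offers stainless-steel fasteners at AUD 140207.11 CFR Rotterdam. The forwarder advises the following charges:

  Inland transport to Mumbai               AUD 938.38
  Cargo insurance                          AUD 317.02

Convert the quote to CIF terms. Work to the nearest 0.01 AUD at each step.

CIF price: AUD 140524.13

Not relevant to the conversion: inland to port — on the seller under both CFR and CIF; already in the CFR price and stays in the CIF price.
From CFR to CIF, the seller additionally bears: insurance.
CIF price = 140207.11 + 317.02 = 140524.13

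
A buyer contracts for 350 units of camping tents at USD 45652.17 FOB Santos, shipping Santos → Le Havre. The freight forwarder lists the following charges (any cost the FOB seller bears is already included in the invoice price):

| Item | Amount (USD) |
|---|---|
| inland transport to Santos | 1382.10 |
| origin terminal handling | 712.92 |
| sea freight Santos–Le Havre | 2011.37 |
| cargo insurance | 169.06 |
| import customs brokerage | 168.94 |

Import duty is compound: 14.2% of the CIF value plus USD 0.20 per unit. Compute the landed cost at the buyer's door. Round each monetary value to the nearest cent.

Total landed cost: USD 54863.77

FOB: the seller bears costs until goods are on board at the origin port; the buyer bears freight, insurance and all costs thereafter.
Already in the invoice (seller's account under FOB): inland to port, origin terminal — exclude.
CIF value = FOB price + freight + insurance = 45652.17 + 2011.37 + 169.06 = 47832.60
Ad valorem component: 47832.60 × 14.2% = 6792.23
Specific component: 350 × 0.20 = 70.00
Import duty = 6792.23 + 70.00 = 6862.23
Buyer bears: freight 2011.37 + insurance 169.06 + brokerage 168.94 + duty 6862.23 = 9211.60
Landed cost = invoice 45652.17 + 9211.60 = 54863.77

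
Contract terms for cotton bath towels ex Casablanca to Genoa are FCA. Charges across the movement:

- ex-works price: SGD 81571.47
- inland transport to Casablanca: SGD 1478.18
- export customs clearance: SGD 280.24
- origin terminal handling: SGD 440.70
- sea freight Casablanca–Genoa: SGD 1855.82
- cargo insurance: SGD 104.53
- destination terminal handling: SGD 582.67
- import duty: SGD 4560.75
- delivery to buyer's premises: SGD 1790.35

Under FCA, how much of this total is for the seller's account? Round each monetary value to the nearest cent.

FCA: the seller delivers export-cleared goods to the carrier; the buyer bears costs from that point.
Seller's account: goods 81571.47 + inland to port 1478.18 + export clearance 280.24 = 83329.89
Buyer's account: origin terminal 440.70 + freight 1855.82 + insurance 104.53 + destination terminal 582.67 + duty 4560.75 + delivery 1790.35 = 9334.82

Seller's account: SGD 83329.89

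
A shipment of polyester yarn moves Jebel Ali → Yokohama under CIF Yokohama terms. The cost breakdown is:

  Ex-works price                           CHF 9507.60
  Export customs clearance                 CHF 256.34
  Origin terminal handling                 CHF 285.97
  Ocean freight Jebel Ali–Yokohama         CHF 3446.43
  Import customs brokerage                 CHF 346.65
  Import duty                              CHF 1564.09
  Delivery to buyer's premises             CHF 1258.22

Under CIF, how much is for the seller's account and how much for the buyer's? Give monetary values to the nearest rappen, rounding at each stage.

Seller: CHF 13496.34; buyer: CHF 3168.96

CIF: the seller pays costs through ocean freight and marine insurance to the destination port.
Seller's account: goods 9507.60 + export clearance 256.34 + origin terminal 285.97 + freight 3446.43 = 13496.34
Buyer's account: brokerage 346.65 + duty 1564.09 + delivery 1258.22 = 3168.96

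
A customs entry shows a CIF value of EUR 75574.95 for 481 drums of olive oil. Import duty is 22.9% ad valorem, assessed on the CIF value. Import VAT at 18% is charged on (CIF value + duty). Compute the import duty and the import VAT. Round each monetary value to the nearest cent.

Import duty: EUR 17306.66; import VAT: EUR 16718.69

Import duty = 75574.95 × 22.9% = 17306.66
VAT base = CIF + duty = 75574.95 + 17306.66 = 92881.61
Import VAT = 92881.61 × 18% = 16718.69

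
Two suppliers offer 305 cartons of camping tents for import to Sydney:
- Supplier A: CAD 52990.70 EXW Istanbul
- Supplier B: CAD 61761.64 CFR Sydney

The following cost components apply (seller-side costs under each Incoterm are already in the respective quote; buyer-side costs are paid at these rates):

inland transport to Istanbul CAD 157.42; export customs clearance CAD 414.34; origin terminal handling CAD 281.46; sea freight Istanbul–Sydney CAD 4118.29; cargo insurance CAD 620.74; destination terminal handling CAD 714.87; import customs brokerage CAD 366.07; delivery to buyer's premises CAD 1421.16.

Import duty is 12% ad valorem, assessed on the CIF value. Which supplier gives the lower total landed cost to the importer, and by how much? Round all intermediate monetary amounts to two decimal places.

Supplier A is cheaper by CAD 4255.37

Supplier A (EXW):
CIF value = EXW price + inland to port + export clearance + origin terminal + freight + insurance = 52990.70 + 157.42 + 414.34 + 281.46 + 4118.29 + 620.74 = 58582.95
Import duty = 58582.95 × 12% = 7029.95
Buyer bears (A): 157.42 + 414.34 + 281.46 + 4118.29 + 620.74 + 714.87 + 366.07 + 1421.16 = 8094.35
Landed cost (A) = invoice 52990.70 + 8094.35 + duty 7029.95 = 68115.00
Supplier B (CFR):
CIF value = CFR price + insurance = 61761.64 + 620.74 = 62382.38
Import duty = 62382.38 × 12% = 7485.89
Buyer bears (B): 620.74 + 714.87 + 366.07 + 1421.16 = 3122.84
Landed cost (B) = invoice 61761.64 + 3122.84 + duty 7485.89 = 72370.37
Difference = |68115.00 − 72370.37| = 4255.37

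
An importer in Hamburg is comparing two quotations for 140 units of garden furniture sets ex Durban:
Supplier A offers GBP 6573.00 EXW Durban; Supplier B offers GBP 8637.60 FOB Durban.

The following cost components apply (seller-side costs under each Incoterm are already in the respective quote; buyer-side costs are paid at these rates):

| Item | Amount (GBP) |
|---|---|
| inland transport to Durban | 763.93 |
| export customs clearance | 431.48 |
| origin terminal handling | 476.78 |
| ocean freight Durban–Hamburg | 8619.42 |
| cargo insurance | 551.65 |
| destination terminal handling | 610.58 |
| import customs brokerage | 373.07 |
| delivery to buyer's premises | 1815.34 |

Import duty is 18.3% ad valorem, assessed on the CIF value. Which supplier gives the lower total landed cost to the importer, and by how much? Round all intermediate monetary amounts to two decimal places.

Supplier A (EXW):
CIF value = EXW price + inland to port + export clearance + origin terminal + freight + insurance = 6573.00 + 763.93 + 431.48 + 476.78 + 8619.42 + 551.65 = 17416.26
Import duty = 17416.26 × 18.3% = 3187.18
Buyer bears (A): 763.93 + 431.48 + 476.78 + 8619.42 + 551.65 + 610.58 + 373.07 + 1815.34 = 13642.25
Landed cost (A) = invoice 6573.00 + 13642.25 + duty 3187.18 = 23402.43
Supplier B (FOB):
CIF value = FOB price + freight + insurance = 8637.60 + 8619.42 + 551.65 = 17808.67
Import duty = 17808.67 × 18.3% = 3258.99
Buyer bears (B): 8619.42 + 551.65 + 610.58 + 373.07 + 1815.34 = 11970.06
Landed cost (B) = invoice 8637.60 + 11970.06 + duty 3258.99 = 23866.65
Difference = |23402.43 − 23866.65| = 464.22

Supplier A is cheaper by GBP 464.22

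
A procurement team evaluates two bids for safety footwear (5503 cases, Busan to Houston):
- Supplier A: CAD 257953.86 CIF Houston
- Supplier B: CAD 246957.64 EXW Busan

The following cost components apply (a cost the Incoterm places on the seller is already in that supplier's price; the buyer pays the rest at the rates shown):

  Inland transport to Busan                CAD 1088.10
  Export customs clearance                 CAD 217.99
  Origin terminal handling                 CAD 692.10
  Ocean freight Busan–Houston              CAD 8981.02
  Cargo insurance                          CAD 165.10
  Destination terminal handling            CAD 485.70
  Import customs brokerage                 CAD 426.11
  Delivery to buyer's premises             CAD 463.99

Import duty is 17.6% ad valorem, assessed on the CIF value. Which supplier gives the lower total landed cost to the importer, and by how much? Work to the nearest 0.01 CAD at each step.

Supplier A is cheaper by CAD 174.15

Supplier A (CIF):
The CIF price already equals the CIF value: 257953.86
Import duty = 257953.86 × 17.6% = 45399.88
Buyer bears (A): 485.70 + 426.11 + 463.99 = 1375.80
Landed cost (A) = invoice 257953.86 + 1375.80 + duty 45399.88 = 304729.54
Supplier B (EXW):
CIF value = EXW price + inland to port + export clearance + origin terminal + freight + insurance = 246957.64 + 1088.10 + 217.99 + 692.10 + 8981.02 + 165.10 = 258101.95
Import duty = 258101.95 × 17.6% = 45425.94
Buyer bears (B): 1088.10 + 217.99 + 692.10 + 8981.02 + 165.10 + 485.70 + 426.11 + 463.99 = 12520.11
Landed cost (B) = invoice 246957.64 + 12520.11 + duty 45425.94 = 304903.69
Difference = |304729.54 − 304903.69| = 174.15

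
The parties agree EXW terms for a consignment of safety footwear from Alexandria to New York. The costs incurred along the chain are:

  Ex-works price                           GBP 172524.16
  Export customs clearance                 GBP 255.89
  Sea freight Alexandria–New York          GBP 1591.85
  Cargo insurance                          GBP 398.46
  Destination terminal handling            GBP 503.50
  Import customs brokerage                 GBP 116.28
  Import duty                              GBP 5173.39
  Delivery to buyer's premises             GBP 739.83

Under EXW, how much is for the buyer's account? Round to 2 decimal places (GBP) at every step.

Buyer's account: GBP 8779.20

EXW: the seller makes goods available at their premises; the buyer bears all onward costs.
Seller's account: goods 172524.16 = 172524.16
Buyer's account: export clearance 255.89 + freight 1591.85 + insurance 398.46 + destination terminal 503.50 + brokerage 116.28 + duty 5173.39 + delivery 739.83 = 8779.20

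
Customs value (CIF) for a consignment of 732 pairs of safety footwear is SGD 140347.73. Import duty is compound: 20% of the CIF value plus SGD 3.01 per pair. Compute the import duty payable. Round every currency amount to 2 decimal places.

Ad valorem component: 140347.73 × 20% = 28069.55
Specific component: 732 × 3.01 = 2203.32
Import duty = 28069.55 + 2203.32 = 30272.87

Import duty: SGD 30272.87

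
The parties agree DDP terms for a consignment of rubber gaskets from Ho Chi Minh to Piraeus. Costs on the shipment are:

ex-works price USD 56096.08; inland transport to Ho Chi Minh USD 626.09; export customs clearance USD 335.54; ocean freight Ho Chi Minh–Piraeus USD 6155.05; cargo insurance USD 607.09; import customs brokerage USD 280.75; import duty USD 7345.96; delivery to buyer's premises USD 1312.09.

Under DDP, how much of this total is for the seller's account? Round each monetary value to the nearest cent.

Seller's account: USD 72758.65

DDP: the seller bears all costs including import duty.
Seller's account: goods 56096.08 + inland to port 626.09 + export clearance 335.54 + freight 6155.05 + insurance 607.09 + brokerage 280.75 + duty 7345.96 + delivery 1312.09 = 72758.65
Buyer's account: 0.00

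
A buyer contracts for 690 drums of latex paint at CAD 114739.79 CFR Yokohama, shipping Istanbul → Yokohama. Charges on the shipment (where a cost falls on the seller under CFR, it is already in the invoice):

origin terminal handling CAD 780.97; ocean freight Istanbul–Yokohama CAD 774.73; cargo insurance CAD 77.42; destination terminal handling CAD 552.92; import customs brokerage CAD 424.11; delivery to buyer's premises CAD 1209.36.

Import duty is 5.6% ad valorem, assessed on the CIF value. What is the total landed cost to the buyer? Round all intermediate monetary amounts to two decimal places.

CFR: the seller pays costs through ocean freight to the destination port, but not insurance.
Already in the invoice (seller's account under CFR): origin terminal, freight — exclude.
CIF value = CFR price + insurance = 114739.79 + 77.42 = 114817.21
Import duty = 114817.21 × 5.6% = 6429.76
Buyer bears: insurance 77.42 + destination terminal 552.92 + brokerage 424.11 + delivery 1209.36 + duty 6429.76 = 8693.57
Landed cost = invoice 114739.79 + 8693.57 = 123433.36

Total landed cost: CAD 123433.36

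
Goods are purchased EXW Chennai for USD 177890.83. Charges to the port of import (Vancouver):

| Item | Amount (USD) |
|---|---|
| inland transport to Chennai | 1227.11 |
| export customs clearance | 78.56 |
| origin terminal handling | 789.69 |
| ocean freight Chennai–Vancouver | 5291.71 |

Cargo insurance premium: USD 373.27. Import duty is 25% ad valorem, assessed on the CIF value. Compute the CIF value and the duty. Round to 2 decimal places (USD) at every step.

CIF value: USD 185651.17; import duty: USD 46412.79

CIF = EXW price + pre-shipment costs + freight + insurance
CIF = 177890.83 + 1227.11 + 78.56 + 789.69 + 5291.71 + 373.27 = 185651.17
Import duty = 185651.17 × 25% = 46412.79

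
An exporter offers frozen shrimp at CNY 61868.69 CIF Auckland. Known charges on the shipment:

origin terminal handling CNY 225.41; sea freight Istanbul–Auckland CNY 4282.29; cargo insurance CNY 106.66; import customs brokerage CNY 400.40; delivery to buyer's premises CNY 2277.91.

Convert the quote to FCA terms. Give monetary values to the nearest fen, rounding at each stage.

FCA price: CNY 57254.33

Not relevant to the conversion: delivery, brokerage — on the buyer under both terms; not part of either seller's price.
From CIF to FCA, the seller no longer bears: origin terminal, freight, insurance.
FCA price = 61868.69 − 225.41 − 4282.29 − 106.66 = 57254.33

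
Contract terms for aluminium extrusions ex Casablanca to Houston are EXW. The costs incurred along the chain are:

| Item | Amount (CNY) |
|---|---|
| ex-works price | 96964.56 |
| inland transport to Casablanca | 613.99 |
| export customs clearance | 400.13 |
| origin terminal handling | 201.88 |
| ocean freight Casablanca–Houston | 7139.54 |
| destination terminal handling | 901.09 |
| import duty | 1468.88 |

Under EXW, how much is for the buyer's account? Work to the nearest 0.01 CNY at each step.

EXW: the seller makes goods available at their premises; the buyer bears all onward costs.
Seller's account: goods 96964.56 = 96964.56
Buyer's account: inland to port 613.99 + export clearance 400.13 + origin terminal 201.88 + freight 7139.54 + destination terminal 901.09 + duty 1468.88 = 10725.51

Buyer's account: CNY 10725.51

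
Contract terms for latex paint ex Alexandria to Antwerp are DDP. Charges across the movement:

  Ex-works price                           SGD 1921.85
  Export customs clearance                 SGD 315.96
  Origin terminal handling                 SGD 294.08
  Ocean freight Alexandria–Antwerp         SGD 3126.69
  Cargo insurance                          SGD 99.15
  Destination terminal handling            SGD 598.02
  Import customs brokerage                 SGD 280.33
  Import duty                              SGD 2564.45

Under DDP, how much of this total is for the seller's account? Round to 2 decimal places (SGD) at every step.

Seller's account: SGD 9200.53

DDP: the seller bears all costs including import duty.
Seller's account: goods 1921.85 + export clearance 315.96 + origin terminal 294.08 + freight 3126.69 + insurance 99.15 + destination terminal 598.02 + brokerage 280.33 + duty 2564.45 = 9200.53
Buyer's account: 0.00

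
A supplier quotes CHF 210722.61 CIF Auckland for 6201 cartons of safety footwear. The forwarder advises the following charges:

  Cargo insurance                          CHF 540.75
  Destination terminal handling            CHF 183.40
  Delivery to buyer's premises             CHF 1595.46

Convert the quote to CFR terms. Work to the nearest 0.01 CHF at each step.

Not relevant to the conversion: destination terminal, delivery — on the buyer under both terms; not part of either seller's price.
From CIF to CFR, the seller no longer bears: insurance.
CFR price = 210722.61 − 540.75 = 210181.86

CFR price: CHF 210181.86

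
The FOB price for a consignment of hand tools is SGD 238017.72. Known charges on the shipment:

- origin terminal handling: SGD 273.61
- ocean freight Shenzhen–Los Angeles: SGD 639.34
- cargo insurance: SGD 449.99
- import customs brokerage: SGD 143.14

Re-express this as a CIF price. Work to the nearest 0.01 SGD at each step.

Not relevant to the conversion: origin terminal — on the seller under both FOB and CIF; already in the FOB price and stays in the CIF price. brokerage — on the buyer under both terms; not part of either seller's price.
From FOB to CIF, the seller additionally bears: freight, insurance.
CIF price = 238017.72 + 639.34 + 449.99 = 239107.05

CIF price: SGD 239107.05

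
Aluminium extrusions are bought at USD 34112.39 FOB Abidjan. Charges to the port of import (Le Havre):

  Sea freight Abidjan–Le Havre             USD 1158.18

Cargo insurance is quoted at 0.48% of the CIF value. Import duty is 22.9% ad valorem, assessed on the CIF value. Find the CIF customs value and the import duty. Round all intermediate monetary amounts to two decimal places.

CIF value: USD 35440.69; import duty: USD 8115.92

Let C be the CIF value. C = FOB price + freight + 0.48% × C
C − 0.48% × C = 34112.39 + 1158.18
0.9952 × C = 35270.57
C = 35270.57 / 0.9952 = 35440.69
Insurance premium = 0.48% × 35440.69 = 170.12
Import duty = 35440.69 × 22.9% = 8115.92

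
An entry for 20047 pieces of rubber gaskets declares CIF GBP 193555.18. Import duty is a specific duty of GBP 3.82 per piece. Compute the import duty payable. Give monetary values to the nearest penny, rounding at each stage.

Import duty: GBP 76579.54

Import duty = 20047 × 3.82 = 76579.54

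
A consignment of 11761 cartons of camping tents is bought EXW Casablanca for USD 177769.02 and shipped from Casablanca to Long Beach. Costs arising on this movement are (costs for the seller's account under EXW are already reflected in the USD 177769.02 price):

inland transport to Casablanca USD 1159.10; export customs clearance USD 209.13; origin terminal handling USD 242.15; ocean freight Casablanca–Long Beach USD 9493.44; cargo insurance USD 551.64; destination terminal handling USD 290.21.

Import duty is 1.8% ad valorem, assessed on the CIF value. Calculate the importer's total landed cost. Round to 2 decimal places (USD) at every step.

EXW: the seller makes goods available at their premises; the buyer bears all onward costs.
CIF value = EXW price + inland to port + export clearance + origin terminal + freight + insurance = 177769.02 + 1159.10 + 209.13 + 242.15 + 9493.44 + 551.64 = 189424.48
Import duty = 189424.48 × 1.8% = 3409.64
Buyer bears: inland to port 1159.10 + export clearance 209.13 + origin terminal 242.15 + freight 9493.44 + insurance 551.64 + destination terminal 290.21 + duty 3409.64 = 15355.31
Landed cost = invoice 177769.02 + 15355.31 = 193124.33

Total landed cost: USD 193124.33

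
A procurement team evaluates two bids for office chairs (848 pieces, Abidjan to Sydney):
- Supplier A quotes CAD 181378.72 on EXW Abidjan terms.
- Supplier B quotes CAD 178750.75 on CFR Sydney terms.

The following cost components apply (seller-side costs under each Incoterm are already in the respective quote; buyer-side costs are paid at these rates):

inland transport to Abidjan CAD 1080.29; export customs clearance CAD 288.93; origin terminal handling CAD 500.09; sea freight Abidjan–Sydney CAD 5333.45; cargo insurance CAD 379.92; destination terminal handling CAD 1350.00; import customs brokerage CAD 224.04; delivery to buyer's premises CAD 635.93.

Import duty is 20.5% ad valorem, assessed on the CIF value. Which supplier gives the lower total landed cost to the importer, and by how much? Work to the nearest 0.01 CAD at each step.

Supplier A (EXW):
CIF value = EXW price + inland to port + export clearance + origin terminal + freight + insurance = 181378.72 + 1080.29 + 288.93 + 500.09 + 5333.45 + 379.92 = 188961.40
Import duty = 188961.40 × 20.5% = 38737.09
Buyer bears (A): 1080.29 + 288.93 + 500.09 + 5333.45 + 379.92 + 1350.00 + 224.04 + 635.93 = 9792.65
Landed cost (A) = invoice 181378.72 + 9792.65 + duty 38737.09 = 229908.46
Supplier B (CFR):
CIF value = CFR price + insurance = 178750.75 + 379.92 = 179130.67
Import duty = 179130.67 × 20.5% = 36721.79
Buyer bears (B): 379.92 + 1350.00 + 224.04 + 635.93 = 2589.89
Landed cost (B) = invoice 178750.75 + 2589.89 + duty 36721.79 = 218062.43
Difference = |229908.46 − 218062.43| = 11846.03

Supplier B is cheaper by CAD 11846.03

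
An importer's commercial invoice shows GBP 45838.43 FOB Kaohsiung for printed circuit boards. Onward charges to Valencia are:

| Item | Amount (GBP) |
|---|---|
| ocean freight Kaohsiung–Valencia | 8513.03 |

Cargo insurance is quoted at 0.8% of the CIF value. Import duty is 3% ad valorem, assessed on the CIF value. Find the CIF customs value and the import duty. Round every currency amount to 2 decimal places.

Let C be the CIF value. C = FOB price + freight + 0.8% × C
C − 0.8% × C = 45838.43 + 8513.03
0.992 × C = 54351.46
C = 54351.46 / 0.992 = 54789.78
Insurance premium = 0.8% × 54789.78 = 438.32
Import duty = 54789.78 × 3% = 1643.69

CIF value: GBP 54789.78; import duty: GBP 1643.69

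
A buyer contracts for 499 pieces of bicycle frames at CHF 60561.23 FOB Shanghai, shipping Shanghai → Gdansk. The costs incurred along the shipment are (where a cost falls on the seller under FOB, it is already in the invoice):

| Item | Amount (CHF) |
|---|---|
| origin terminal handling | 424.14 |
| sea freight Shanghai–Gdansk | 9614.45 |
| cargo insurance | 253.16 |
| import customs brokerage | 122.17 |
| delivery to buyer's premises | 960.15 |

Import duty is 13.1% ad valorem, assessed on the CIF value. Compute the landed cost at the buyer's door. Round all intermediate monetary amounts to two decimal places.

Total landed cost: CHF 80737.34

FOB: the seller bears costs until goods are on board at the origin port; the buyer bears freight, insurance and all costs thereafter.
Already in the invoice (seller's account under FOB): origin terminal — exclude.
CIF value = FOB price + freight + insurance = 60561.23 + 9614.45 + 253.16 = 70428.84
Import duty = 70428.84 × 13.1% = 9226.18
Buyer bears: freight 9614.45 + insurance 253.16 + brokerage 122.17 + delivery 960.15 + duty 9226.18 = 20176.11
Landed cost = invoice 60561.23 + 20176.11 = 80737.34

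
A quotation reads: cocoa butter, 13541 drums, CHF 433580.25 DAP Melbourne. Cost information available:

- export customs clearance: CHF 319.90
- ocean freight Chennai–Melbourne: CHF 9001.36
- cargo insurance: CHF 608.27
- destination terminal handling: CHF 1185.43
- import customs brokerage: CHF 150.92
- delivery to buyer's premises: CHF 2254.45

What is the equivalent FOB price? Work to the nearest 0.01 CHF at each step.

Not relevant to the conversion: export clearance — on the seller under both DAP and FOB; already in the DAP price and stays in the FOB price. brokerage — on the buyer under both terms; not part of either seller's price.
From DAP to FOB, the seller no longer bears: freight, insurance, destination terminal, delivery.
FOB price = 433580.25 − 9001.36 − 608.27 − 1185.43 − 2254.45 = 420530.74

FOB price: CHF 420530.74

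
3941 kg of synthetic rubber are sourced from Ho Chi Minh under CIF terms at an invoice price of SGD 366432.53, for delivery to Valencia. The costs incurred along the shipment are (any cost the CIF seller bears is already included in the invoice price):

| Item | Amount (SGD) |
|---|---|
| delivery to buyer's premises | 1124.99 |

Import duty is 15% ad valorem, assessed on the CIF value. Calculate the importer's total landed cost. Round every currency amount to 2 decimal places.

CIF: the seller pays costs through ocean freight and marine insurance to the destination port.
The CIF price already equals the CIF value: 366432.53
Import duty = 366432.53 × 15% = 54964.88
Buyer bears: delivery 1124.99 + duty 54964.88 = 56089.87
Landed cost = invoice 366432.53 + 56089.87 = 422522.40

Total landed cost: SGD 422522.40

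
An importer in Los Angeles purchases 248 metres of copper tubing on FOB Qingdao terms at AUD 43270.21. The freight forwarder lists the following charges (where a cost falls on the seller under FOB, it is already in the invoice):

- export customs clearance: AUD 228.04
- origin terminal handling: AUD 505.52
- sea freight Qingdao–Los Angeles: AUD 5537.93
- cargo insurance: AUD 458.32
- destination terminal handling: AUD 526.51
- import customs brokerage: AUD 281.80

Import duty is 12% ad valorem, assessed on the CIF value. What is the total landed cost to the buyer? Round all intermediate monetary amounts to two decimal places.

Total landed cost: AUD 55986.75

FOB: the seller bears costs until goods are on board at the origin port; the buyer bears freight, insurance and all costs thereafter.
Already in the invoice (seller's account under FOB): export clearance, origin terminal — exclude.
CIF value = FOB price + freight + insurance = 43270.21 + 5537.93 + 458.32 = 49266.46
Import duty = 49266.46 × 12% = 5911.98
Buyer bears: freight 5537.93 + insurance 458.32 + destination terminal 526.51 + brokerage 281.80 + duty 5911.98 = 12716.54
Landed cost = invoice 43270.21 + 12716.54 = 55986.75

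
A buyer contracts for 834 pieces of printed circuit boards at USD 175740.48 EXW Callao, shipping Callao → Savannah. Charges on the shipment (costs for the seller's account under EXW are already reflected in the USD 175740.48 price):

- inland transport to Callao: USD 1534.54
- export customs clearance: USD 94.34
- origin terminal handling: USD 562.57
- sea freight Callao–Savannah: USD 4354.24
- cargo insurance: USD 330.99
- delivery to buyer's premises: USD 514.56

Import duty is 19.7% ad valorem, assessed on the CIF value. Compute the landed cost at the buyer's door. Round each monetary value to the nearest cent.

Total landed cost: USD 219107.30

EXW: the seller makes goods available at their premises; the buyer bears all onward costs.
CIF value = EXW price + inland to port + export clearance + origin terminal + freight + insurance = 175740.48 + 1534.54 + 94.34 + 562.57 + 4354.24 + 330.99 = 182617.16
Import duty = 182617.16 × 19.7% = 35975.58
Buyer bears: inland to port 1534.54 + export clearance 94.34 + origin terminal 562.57 + freight 4354.24 + insurance 330.99 + delivery 514.56 + duty 35975.58 = 43366.82
Landed cost = invoice 175740.48 + 43366.82 = 219107.30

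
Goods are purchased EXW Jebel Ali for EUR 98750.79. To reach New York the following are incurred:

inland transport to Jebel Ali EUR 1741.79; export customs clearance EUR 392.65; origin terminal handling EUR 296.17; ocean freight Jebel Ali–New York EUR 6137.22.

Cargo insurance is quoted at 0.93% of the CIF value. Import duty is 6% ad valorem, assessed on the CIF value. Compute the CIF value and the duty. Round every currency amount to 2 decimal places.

CIF value: EUR 108326.05; import duty: EUR 6499.56

Let C be the CIF value. C = EXW price + pre-shipment costs + freight + 0.93% × C
C − 0.93% × C = 98750.79 + 1741.79 + 392.65 + 296.17 + 6137.22
0.9907 × C = 107318.62
C = 107318.62 / 0.9907 = 108326.05
Insurance premium = 0.93% × 108326.05 = 1007.43
Import duty = 108326.05 × 6% = 6499.56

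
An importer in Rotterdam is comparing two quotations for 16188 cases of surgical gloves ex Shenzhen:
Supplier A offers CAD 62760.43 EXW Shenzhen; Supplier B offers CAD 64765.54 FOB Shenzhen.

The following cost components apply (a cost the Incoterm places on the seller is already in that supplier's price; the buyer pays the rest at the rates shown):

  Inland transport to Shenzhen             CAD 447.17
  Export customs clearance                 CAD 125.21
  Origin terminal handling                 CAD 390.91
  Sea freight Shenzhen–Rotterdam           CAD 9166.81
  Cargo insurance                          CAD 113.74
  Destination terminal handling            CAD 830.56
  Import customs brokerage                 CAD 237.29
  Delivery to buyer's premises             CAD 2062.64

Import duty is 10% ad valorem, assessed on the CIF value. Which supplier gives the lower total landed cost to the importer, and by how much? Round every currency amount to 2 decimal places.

Supplier A is cheaper by CAD 1146.00

Supplier A (EXW):
CIF value = EXW price + inland to port + export clearance + origin terminal + freight + insurance = 62760.43 + 447.17 + 125.21 + 390.91 + 9166.81 + 113.74 = 73004.27
Import duty = 73004.27 × 10% = 7300.43
Buyer bears (A): 447.17 + 125.21 + 390.91 + 9166.81 + 113.74 + 830.56 + 237.29 + 2062.64 = 13374.33
Landed cost (A) = invoice 62760.43 + 13374.33 + duty 7300.43 = 83435.19
Supplier B (FOB):
CIF value = FOB price + freight + insurance = 64765.54 + 9166.81 + 113.74 = 74046.09
Import duty = 74046.09 × 10% = 7404.61
Buyer bears (B): 9166.81 + 113.74 + 830.56 + 237.29 + 2062.64 = 12411.04
Landed cost (B) = invoice 64765.54 + 12411.04 + duty 7404.61 = 84581.19
Difference = |83435.19 − 84581.19| = 1146.00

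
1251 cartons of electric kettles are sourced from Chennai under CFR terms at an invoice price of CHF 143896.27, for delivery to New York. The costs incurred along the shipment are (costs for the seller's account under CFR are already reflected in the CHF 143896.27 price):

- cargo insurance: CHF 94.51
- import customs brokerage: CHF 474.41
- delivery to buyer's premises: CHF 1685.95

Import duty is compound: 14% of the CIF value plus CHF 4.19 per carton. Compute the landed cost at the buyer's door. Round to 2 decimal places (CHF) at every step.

Total landed cost: CHF 171551.54

CFR: the seller pays costs through ocean freight to the destination port, but not insurance.
CIF value = CFR price + insurance = 143896.27 + 94.51 = 143990.78
Ad valorem component: 143990.78 × 14% = 20158.71
Specific component: 1251 × 4.19 = 5241.69
Import duty = 20158.71 + 5241.69 = 25400.40
Buyer bears: insurance 94.51 + brokerage 474.41 + delivery 1685.95 + duty 25400.40 = 27655.27
Landed cost = invoice 143896.27 + 27655.27 = 171551.54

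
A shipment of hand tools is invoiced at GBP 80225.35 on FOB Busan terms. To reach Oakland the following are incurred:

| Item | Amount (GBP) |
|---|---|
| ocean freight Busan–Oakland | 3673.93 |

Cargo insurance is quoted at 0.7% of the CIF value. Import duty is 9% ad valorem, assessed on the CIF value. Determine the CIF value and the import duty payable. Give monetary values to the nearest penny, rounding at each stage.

Let C be the CIF value. C = FOB price + freight + 0.7% × C
C − 0.7% × C = 80225.35 + 3673.93
0.993 × C = 83899.28
C = 83899.28 / 0.993 = 84490.72
Insurance premium = 0.7% × 84490.72 = 591.44
Import duty = 84490.72 × 9% = 7604.16

CIF value: GBP 84490.72; import duty: GBP 7604.16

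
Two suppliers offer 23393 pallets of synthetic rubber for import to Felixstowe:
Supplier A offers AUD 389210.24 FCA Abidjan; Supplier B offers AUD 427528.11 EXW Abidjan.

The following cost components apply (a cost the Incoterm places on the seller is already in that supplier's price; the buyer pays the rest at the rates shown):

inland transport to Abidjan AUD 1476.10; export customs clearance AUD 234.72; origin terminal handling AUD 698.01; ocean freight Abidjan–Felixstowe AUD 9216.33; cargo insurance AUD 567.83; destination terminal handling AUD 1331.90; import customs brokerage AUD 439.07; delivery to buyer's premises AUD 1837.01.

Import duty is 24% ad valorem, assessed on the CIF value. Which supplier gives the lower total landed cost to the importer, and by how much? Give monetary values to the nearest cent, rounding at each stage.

Supplier A is cheaper by AUD 49635.57

Supplier A (FCA):
CIF value = FCA price + origin terminal + freight + insurance = 389210.24 + 698.01 + 9216.33 + 567.83 = 399692.41
Import duty = 399692.41 × 24% = 95926.18
Buyer bears (A): 698.01 + 9216.33 + 567.83 + 1331.90 + 439.07 + 1837.01 = 14090.15
Landed cost (A) = invoice 389210.24 + 14090.15 + duty 95926.18 = 499226.57
Supplier B (EXW):
CIF value = EXW price + inland to port + export clearance + origin terminal + freight + insurance = 427528.11 + 1476.10 + 234.72 + 698.01 + 9216.33 + 567.83 = 439721.10
Import duty = 439721.10 × 24% = 105533.06
Buyer bears (B): 1476.10 + 234.72 + 698.01 + 9216.33 + 567.83 + 1331.90 + 439.07 + 1837.01 = 15800.97
Landed cost (B) = invoice 427528.11 + 15800.97 + duty 105533.06 = 548862.14
Difference = |499226.57 − 548862.14| = 49635.57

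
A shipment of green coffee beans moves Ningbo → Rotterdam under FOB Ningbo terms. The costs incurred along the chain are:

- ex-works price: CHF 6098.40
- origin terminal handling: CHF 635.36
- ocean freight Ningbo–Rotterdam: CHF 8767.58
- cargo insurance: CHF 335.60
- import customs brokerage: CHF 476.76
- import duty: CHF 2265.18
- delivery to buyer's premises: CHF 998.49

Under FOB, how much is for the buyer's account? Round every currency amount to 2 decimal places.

FOB: the seller bears costs until goods are on board at the origin port; the buyer bears freight, insurance and all costs thereafter.
Seller's account: goods 6098.40 + origin terminal 635.36 = 6733.76
Buyer's account: freight 8767.58 + insurance 335.60 + brokerage 476.76 + duty 2265.18 + delivery 998.49 = 12843.61

Buyer's account: CHF 12843.61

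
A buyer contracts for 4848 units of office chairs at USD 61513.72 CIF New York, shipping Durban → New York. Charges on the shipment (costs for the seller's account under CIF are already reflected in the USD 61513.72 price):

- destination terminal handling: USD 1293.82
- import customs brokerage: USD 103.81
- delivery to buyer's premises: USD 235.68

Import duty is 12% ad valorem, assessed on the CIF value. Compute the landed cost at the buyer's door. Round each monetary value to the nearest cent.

CIF: the seller pays costs through ocean freight and marine insurance to the destination port.
The CIF price already equals the CIF value: 61513.72
Import duty = 61513.72 × 12% = 7381.65
Buyer bears: destination terminal 1293.82 + brokerage 103.81 + delivery 235.68 + duty 7381.65 = 9014.96
Landed cost = invoice 61513.72 + 9014.96 = 70528.68

Total landed cost: USD 70528.68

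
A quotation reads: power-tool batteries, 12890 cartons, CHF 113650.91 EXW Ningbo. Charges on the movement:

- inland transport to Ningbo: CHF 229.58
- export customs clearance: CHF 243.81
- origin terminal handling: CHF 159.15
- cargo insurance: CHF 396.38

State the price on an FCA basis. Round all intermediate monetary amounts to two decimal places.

Not relevant to the conversion: origin terminal, insurance — on the buyer under both terms; not part of either seller's price.
From EXW to FCA, the seller additionally bears: inland to port, export clearance.
FCA price = 113650.91 + 229.58 + 243.81 = 114124.30

FCA price: CHF 114124.30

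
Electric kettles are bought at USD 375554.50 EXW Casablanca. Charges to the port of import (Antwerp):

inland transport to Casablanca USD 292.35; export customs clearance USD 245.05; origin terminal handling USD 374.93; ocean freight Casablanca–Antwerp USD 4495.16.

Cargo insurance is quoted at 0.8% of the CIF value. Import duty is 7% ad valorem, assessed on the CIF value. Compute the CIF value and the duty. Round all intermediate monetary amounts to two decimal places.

Let C be the CIF value. C = EXW price + pre-shipment costs + freight + 0.8% × C
C − 0.8% × C = 375554.50 + 292.35 + 245.05 + 374.93 + 4495.16
0.992 × C = 380961.99
C = 380961.99 / 0.992 = 384034.26
Insurance premium = 0.8% × 384034.26 = 3072.27
Import duty = 384034.26 × 7% = 26882.40

CIF value: USD 384034.26; import duty: USD 26882.40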